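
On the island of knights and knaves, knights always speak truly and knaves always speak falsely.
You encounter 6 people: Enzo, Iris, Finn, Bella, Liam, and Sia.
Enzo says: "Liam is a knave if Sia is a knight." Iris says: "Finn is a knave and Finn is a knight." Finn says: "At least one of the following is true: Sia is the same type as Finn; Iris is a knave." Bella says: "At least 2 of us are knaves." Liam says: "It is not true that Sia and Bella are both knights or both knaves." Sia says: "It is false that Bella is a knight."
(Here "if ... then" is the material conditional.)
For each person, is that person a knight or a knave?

Enzo is a knight, Iris is a knave, Finn is a knight, Bella is a knight, Liam is a knight, and Sia is a knave.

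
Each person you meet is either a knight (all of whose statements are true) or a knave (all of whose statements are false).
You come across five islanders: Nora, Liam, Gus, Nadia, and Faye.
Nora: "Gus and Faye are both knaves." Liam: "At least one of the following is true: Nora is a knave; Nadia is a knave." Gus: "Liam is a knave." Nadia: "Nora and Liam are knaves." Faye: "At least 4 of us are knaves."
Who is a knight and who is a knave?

Nora is a knight, Liam is a knight, Gus is a knave, Nadia is a knave, and Faye is a knave.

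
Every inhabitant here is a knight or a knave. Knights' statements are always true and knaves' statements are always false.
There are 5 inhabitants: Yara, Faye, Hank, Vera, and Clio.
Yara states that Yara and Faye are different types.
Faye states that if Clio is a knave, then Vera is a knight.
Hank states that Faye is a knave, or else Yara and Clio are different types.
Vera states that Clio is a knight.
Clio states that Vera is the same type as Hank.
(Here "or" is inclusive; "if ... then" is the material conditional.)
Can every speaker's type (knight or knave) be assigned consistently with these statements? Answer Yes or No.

Yes

One consistent assignment: Yara=knight, Faye=knave, Hank=knight, Vera=knave, Clio=knave.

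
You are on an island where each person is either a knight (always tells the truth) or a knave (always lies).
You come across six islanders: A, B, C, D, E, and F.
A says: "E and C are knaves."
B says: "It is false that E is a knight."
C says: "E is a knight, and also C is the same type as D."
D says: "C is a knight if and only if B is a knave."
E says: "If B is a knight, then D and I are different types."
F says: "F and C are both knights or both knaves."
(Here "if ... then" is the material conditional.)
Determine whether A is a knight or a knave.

A is a knave.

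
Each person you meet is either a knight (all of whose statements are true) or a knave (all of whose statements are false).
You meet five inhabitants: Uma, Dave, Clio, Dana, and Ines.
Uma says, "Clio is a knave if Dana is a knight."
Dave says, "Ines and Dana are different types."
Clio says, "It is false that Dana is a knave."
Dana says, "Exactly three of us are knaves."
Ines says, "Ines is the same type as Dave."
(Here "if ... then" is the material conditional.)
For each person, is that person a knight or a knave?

Knights: Uma, Dave, and Ines. Knaves: Clio and Dana.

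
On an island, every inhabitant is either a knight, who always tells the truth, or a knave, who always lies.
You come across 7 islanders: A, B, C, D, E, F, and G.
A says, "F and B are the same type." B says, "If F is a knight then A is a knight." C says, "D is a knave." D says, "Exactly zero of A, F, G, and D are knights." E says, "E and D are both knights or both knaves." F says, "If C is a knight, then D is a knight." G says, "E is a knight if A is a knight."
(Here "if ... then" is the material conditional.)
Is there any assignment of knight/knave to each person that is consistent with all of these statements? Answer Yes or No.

No

Checking all 128 assignments, each has at least one speaker whose statement's truth value contradicts their type.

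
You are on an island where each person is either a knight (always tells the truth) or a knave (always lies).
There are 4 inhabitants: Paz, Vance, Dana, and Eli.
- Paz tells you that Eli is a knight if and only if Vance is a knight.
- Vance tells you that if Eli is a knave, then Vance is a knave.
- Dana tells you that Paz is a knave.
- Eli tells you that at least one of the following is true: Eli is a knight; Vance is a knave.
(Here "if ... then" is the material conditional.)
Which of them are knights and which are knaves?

Suppose Paz is a knave. Then Paz's statement "Eli is a knight if and only if Vance is a knight" would have to be false. Checking the 8 ways to assign the others, none is consistent with every speaker.
(For instance, with Vance=knight, Dana=knave, Eli=knight, Paz's claim "Eli is a knight if and only if Vance is a knight" comes out true where it would need to be false.)
So Paz must be a knight, making "Eli is a knight if and only if Vance is a knight" true. Taking Paz=knight, Vance=knight, Dana=knave, Eli=knight, each remaining statement checks out:
  Vance (knight): "if Eli is a knave, then Vance is a knave" — true. ✓
  Dana (knave): "Paz is a knave" — false. ✓
  Eli (knight): "at least one of the following is true: Eli is a knight; Vance is a knave" — true. ✓
This is the unique consistent assignment.

Knights: Paz, Vance, and Eli. Knaves: Dana.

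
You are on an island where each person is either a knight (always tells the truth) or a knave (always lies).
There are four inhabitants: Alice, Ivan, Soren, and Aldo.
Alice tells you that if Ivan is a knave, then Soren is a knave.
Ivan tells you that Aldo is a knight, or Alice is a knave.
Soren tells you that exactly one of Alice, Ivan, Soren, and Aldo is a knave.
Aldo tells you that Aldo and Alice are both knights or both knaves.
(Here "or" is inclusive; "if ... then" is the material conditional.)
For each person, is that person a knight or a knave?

Alice is a knight, Ivan is a knave, Soren is a knave, and Aldo is a knave.

Alice (knight): "if Ivan is a knave, then Soren is a knave" — true. ✓
Ivan is a knave; "Aldo is a knight, or Alice is a knave" is False, as required.
Since Soren is a knave, "exactly one of Alice, Ivan, Soren, and Aldo is a knave" needs to be False, which holds.
Aldo is a knave, so "Aldo and Alice are both knights or both knaves" must be False — and it is.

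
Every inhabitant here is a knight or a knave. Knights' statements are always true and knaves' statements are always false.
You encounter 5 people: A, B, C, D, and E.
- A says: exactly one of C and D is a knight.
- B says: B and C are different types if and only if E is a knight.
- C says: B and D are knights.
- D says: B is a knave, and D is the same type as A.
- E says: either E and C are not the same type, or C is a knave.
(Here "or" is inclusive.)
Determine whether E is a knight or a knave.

E is a knight.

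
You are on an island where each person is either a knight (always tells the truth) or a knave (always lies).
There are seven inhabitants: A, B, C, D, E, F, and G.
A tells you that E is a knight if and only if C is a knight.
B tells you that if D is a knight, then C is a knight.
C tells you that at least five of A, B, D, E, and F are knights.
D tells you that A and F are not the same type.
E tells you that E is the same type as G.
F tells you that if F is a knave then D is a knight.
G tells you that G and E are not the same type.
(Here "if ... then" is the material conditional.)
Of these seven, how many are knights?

The unique consistent assignment is A=knight, B=knight, C=knave, D=knave, E=knave, F=knight, G=knight.
That has 4 knights.

4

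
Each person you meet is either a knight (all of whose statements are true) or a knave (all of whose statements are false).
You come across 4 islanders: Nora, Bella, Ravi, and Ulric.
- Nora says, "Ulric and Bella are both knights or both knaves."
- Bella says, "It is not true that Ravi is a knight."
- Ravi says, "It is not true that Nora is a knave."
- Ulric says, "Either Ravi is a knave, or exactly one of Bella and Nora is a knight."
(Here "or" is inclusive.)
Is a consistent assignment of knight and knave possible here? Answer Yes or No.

No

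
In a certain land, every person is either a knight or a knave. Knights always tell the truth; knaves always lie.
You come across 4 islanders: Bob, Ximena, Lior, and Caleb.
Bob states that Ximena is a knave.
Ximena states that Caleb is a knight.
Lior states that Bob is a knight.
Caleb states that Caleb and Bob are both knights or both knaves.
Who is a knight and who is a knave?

As a knight, Bob's statement "Ximena is a knave" should be true; it is.
Ximena is a knave; "Caleb is a knight" is false, as required.
As a knight, Lior's statement "Bob is a knight" should be true; it is.
As a knave, Caleb's statement "Caleb and Bob are both knights or both knaves" should be false; it is.

Bob is a knight, Ximena is a knave, Lior is a knight, and Caleb is a knave.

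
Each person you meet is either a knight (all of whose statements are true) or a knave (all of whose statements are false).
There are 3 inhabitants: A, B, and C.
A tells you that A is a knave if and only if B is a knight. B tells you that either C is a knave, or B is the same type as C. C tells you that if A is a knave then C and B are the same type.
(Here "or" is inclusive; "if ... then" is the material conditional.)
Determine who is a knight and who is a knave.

A is a knight, and the claim "A is a knave if and only if B is a knight" is indeed true.
B is a knave; "either C is a knave, or B is the same type as C" is false, as required.
C is a knight, so "if A is a knave then C and B are the same type" must be true — and it is.

A is a knight, B is a knave, and C is a knight.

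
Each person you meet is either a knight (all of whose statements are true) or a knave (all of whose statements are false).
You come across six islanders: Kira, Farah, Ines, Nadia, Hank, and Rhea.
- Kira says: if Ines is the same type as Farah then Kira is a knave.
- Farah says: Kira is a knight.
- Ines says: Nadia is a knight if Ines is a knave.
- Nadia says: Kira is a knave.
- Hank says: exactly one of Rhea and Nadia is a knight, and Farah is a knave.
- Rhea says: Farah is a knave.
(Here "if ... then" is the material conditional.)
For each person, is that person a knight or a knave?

Knights: Kira and Farah. Knaves: Ines, Nadia, Hank, and Rhea.

Since Kira is a knight, "if Ines is the same type as Farah then Kira is a knave" needs to be true, which holds.
Farah is a knight, so "Kira is a knight" must be true — and it is.
Ines (knave): "Nadia is a knight if Ines is a knave" — false. ✓
Nadia (knave): "Kira is a knave" — false. ✓
Hank is a knave, and the claim "exactly one of Rhea and Nadia is a knight, and Farah is a knave" is indeed false.
Rhea is a knave, so "Farah is a knave" must be false — and it is.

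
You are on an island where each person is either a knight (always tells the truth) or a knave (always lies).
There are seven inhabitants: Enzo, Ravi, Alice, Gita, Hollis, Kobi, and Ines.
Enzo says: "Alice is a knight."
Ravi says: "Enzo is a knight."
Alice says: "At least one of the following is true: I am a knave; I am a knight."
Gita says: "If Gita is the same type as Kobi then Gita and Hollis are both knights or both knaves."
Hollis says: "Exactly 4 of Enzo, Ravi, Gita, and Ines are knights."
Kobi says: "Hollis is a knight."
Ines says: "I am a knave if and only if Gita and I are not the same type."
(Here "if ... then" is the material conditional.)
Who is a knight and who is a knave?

Enzo is a knight; "Alice is a knight" is true, as required.
Ravi is a knight, and the claim "Enzo is a knight" is indeed true.
Alice is a knight, so "at least one of the following is true: I am a knave; I am a knight" must be true — and it is.
Gita is a knight; "if Gita is the same type as Kobi then Gita and Hollis are both knights or both knaves" is true, as required.
Hollis is a knight, so "exactly 4 of Enzo, Ravi, Gita, and Ines are knights" must be true — and it is.
Kobi is a knight, and the claim "Hollis is a knight" is indeed true.
Ines (knight): "I am a knave if and only if Gita and I are not the same type" — true. ✓

Knights: Enzo, Ravi, Alice, Gita, Hollis, Kobi, and Ines. Knaves: none.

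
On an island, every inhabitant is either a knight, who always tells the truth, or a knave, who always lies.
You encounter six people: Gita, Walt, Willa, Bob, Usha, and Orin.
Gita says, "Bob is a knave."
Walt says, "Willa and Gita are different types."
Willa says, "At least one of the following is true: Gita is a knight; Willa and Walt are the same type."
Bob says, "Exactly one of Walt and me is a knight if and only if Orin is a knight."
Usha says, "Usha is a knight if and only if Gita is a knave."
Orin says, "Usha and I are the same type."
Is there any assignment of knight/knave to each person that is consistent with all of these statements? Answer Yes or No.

One consistent assignment: Gita=knave, Walt=knight, Willa=knight, Bob=knight, Usha=knight, Orin=knave.

Yes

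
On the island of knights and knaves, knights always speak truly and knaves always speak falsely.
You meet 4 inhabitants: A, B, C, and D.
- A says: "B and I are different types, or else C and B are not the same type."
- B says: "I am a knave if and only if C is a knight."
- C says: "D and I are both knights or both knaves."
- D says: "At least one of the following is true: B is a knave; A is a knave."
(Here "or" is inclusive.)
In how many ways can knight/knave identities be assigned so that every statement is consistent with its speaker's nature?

Consistent assignments:
  A=knight, B=knave, C=knave, D=knight
  A=knave, B=knave, C=knave, D=knight

2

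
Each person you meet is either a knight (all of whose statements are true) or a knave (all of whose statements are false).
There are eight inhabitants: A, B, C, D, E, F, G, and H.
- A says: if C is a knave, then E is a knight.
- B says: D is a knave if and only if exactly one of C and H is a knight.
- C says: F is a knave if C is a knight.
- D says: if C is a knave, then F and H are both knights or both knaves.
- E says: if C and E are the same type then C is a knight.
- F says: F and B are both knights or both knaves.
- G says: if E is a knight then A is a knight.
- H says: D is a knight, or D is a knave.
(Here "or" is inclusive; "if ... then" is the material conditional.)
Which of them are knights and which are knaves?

Knights: A, B, C, D, E, G, and H. Knaves: F.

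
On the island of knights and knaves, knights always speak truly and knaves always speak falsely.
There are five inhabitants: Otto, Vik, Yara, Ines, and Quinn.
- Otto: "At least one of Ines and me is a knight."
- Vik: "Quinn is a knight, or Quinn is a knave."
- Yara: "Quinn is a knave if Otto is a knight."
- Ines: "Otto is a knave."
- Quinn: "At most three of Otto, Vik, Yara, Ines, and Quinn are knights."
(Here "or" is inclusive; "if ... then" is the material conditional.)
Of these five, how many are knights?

The unique consistent assignment is Otto=knight, Vik=knight, Yara=knave, Ines=knave, Quinn=knight.
That has 3 knights.

3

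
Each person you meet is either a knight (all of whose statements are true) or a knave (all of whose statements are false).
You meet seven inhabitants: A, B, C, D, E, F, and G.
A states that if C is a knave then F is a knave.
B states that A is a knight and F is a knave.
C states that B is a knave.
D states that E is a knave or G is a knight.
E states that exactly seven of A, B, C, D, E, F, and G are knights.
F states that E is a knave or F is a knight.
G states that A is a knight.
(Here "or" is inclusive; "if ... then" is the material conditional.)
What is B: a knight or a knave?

B is a knave.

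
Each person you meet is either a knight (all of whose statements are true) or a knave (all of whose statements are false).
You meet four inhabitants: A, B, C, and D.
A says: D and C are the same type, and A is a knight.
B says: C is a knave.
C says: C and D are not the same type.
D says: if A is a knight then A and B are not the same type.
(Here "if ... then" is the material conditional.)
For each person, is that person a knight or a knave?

A is a knight, B is a knight, C is a knave, and D is a knave.

A is a knight, so "D and C are the same type, and A is a knight" must be true — and it is.
As a knight, B's statement "C is a knave" should be true; it is.
C (knave): "C and D are not the same type" — false. ✓
D is a knave, so "if A is a knight then A and B are not the same type" must be false — and it is.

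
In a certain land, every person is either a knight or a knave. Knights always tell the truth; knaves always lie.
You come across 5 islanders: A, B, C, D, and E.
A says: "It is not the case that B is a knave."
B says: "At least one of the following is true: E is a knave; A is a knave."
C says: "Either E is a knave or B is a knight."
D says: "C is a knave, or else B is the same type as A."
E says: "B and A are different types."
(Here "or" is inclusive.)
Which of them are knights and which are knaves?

Knights: A, B, C, and D. Knaves: E.

A (knight): "it is not the case that B is a knave" — true. ✓
B is a knight; "at least one of the following is true: E is a knave; A is a knave" is true, as required.
C is a knight, and the claim "either E is a knave or B is a knight" is indeed true.
As a knight, D's statement "C is a knave, or else B is the same type as A" should be true; it is.
E is a knave, and the claim "B and A are different types" is indeed False.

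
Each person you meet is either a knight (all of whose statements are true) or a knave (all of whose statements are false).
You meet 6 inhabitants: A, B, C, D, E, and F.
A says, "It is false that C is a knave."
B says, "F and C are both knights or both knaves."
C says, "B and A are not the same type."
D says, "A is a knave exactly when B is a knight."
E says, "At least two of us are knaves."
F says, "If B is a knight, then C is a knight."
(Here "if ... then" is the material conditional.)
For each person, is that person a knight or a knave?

A is a knave, B is a knave, C is a knave, D is a knave, E is a knight, and F is a knight.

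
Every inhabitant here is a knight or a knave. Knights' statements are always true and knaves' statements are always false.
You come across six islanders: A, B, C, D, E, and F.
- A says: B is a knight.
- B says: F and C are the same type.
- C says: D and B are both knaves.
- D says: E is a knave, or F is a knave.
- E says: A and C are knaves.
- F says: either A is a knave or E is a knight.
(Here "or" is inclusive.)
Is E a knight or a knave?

E is a knave.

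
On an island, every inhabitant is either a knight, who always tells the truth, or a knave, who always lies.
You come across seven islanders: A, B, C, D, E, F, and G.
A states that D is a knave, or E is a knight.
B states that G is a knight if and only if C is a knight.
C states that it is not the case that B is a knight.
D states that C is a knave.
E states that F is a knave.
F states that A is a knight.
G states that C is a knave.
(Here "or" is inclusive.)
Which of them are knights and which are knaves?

A is a knight, B is a knave, C is a knight, D is a knave, E is a knave, F is a knight, and G is a knave.

As a knight, A's statement "D is a knave, or E is a knight" should be True; it is.
B is a knave, so "G is a knight if and only if C is a knight" must be false — and it is.
Since C is a knight, "it is not the case that B is a knight" needs to be True, which holds.
D is a knave, and the claim "C is a knave" is indeed false.
E is a knave, so "F is a knave" must be false — and it is.
F is a knight, so "A is a knight" must be True — and it is.
Since G is a knave, "C is a knave" needs to be false, which holds.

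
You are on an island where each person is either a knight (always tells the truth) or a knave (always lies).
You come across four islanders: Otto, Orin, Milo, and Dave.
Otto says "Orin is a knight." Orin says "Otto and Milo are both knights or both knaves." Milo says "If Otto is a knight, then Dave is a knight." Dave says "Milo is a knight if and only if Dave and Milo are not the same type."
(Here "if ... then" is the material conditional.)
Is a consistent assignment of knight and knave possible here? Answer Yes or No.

No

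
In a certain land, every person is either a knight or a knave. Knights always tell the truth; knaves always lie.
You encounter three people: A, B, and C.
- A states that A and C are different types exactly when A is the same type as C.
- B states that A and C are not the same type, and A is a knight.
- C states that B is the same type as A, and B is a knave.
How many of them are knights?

1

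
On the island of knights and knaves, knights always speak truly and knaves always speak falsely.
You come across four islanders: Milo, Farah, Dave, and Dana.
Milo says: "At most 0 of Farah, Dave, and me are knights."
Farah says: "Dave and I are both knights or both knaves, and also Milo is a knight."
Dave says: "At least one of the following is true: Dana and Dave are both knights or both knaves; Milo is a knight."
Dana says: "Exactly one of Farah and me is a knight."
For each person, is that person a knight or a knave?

Knights: Dave and Dana. Knaves: Milo and Farah.

Since Milo is a knave, "at most 0 of Farah, Dave, and me are knights" needs to be False, which holds.
Since Farah is a knave, "Dave and I are both knights or both knaves, and also Milo is a knight" needs to be False, which holds.
Dave is a knight, and the claim "at least one of the following is true: Dana and Dave are both knights or both knaves; Milo is a knight" is indeed true.
Dana is a knight, so "exactly one of Farah and me is a knight" must be true — and it is.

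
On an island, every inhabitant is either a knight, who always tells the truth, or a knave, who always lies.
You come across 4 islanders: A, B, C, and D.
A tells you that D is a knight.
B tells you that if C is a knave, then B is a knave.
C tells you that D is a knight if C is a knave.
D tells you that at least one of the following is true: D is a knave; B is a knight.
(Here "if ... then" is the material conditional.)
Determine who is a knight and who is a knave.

A is a knight, B is a knight, C is a knight, and D is a knight.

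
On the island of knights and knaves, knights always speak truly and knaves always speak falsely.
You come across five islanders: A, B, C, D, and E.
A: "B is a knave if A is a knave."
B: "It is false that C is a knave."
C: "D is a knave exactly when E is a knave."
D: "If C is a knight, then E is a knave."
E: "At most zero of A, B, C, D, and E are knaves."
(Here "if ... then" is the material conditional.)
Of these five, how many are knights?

2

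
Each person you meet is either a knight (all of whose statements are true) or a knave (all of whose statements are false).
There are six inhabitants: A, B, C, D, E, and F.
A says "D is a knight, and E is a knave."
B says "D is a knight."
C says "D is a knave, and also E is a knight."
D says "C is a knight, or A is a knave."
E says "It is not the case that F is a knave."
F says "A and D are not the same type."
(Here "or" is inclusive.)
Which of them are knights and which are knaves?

A (knave): "D is a knight, and E is a knave" — False. ✓
Since B is a knight, "D is a knight" needs to be True, which holds.
C is a knave, so "D is a knave, and also E is a knight" must be False — and it is.
D is a knight, so "C is a knight, or A is a knave" must be True — and it is.
Since E is a knight, "it is not the case that F is a knave" needs to be True, which holds.
F is a knight; "A and D are not the same type" is True, as required.

Knights: B, D, E, and F. Knaves: A and C.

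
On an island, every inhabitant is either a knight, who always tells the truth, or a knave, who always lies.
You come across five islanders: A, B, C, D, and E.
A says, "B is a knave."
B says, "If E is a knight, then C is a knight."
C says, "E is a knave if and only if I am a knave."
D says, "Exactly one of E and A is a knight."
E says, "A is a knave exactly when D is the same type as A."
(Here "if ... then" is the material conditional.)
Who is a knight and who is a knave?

A is a knight, B is a knave, C is a knave, D is a knave, and E is a knight.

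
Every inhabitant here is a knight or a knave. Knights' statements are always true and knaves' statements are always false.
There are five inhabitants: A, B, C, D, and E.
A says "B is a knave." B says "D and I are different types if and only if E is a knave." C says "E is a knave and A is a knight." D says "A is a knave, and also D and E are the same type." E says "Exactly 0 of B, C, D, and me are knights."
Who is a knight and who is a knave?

Suppose A is a knave. Then A's statement "B is a knave" would have to be false. Checking the 16 ways to assign the others, none is consistent with every speaker.
(For instance, with B=knave, C=knight, D=knave, E=knave, A's claim "B is a knave" comes out true where it would need to be false.)
So A must be a knight, making "B is a knave" true. Taking A=knight, B=knave, C=knight, D=knave, E=knave, each remaining statement checks out:
  B (knave): "D and I are different types if and only if E is a knave" — false. ✓
  C (knight): "E is a knave and A is a knight" — true. ✓
  D (knave): "A is a knave, and also D and E are the same type" — false. ✓
  E (knave): "exactly 0 of B, C, D, and me are knights" — false. ✓
This is the unique consistent assignment.

A is a knight, B is a knave, C is a knight, D is a knave, and E is a knave.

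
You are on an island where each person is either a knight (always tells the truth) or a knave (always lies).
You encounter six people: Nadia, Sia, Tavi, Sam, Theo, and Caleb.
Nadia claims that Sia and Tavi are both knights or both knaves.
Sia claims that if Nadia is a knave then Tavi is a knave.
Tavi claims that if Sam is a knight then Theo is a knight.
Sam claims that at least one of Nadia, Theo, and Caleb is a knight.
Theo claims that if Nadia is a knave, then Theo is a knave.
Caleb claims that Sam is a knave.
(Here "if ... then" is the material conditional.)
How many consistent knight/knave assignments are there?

1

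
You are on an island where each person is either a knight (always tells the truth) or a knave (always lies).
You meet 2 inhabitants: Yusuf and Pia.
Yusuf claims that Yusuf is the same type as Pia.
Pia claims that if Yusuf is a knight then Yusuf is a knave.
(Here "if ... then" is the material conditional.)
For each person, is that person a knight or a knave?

Yusuf is a knave and Pia is a knight.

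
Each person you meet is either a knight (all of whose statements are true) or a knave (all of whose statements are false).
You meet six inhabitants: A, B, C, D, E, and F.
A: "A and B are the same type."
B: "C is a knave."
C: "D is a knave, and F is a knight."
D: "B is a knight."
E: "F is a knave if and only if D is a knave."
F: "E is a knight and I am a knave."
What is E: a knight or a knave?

Consistent assignments: {A=knight, B=knight, C=knave, D=knight, E=knave, F=knave}; {A=knave, B=knight, C=knave, D=knight, E=knave, F=knave}
In every consistent assignment, E is a knave.

E is a knave.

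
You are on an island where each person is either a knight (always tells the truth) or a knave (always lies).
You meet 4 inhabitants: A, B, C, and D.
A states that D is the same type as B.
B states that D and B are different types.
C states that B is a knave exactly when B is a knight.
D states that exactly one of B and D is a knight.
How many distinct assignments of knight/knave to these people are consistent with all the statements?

1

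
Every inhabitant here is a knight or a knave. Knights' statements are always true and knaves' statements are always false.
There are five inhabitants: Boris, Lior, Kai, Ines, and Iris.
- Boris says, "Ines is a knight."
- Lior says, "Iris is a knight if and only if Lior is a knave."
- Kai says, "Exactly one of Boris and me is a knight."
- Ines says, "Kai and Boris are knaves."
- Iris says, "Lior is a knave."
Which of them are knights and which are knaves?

Boris is a knave, and the claim "Ines is a knight" is indeed False.
Lior (knight): "Iris is a knight if and only if Lior is a knave" — true. ✓
Kai is a knight; "exactly one of Boris and me is a knight" is true, as required.
Ines (knave): "Kai and Boris are knaves" — False. ✓
Iris is a knave, so "Lior is a knave" must be False — and it is.

Knights: Lior and Kai. Knaves: Boris, Ines, and Iris.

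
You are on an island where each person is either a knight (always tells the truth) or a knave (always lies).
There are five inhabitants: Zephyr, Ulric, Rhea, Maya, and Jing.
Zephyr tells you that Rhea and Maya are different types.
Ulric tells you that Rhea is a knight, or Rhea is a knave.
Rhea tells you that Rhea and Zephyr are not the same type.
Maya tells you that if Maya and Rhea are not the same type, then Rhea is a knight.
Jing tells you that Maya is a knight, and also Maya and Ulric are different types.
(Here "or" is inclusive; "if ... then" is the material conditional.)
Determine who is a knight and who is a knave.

Knights: Ulric, Rhea, and Maya. Knaves: Zephyr and Jing.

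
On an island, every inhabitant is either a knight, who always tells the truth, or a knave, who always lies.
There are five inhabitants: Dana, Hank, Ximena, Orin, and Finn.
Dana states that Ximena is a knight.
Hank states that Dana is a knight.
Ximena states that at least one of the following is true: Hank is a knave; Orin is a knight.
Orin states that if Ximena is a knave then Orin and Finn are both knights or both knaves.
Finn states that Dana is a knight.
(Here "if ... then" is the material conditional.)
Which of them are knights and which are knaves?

Dana is a knight, Hank is a knight, Ximena is a knight, Orin is a knight, and Finn is a knight.

Suppose Dana is a knave. Then Dana's statement "Ximena is a knight" would have to be false. Checking the 16 ways to assign the others, none is consistent with every speaker.
(For instance, with Hank=knight, Ximena=knight, Orin=knight, Finn=knight, Dana's claim "Ximena is a knight" comes out true where it would need to be false.)
So Dana must be a knight, making "Ximena is a knight" true. Taking Dana=knight, Hank=knight, Ximena=knight, Orin=knight, Finn=knight, each remaining statement checks out:
  Hank (knight): "Dana is a knight" — true. ✓
  Ximena (knight): "at least one of the following is true: Hank is a knave; Orin is a knight" — true. ✓
  Orin (knight): "if Ximena is a knave then Orin and Finn are both knights or both knaves" — true. ✓
  Finn (knight): "Dana is a knight" — true. ✓
This is the unique consistent assignment.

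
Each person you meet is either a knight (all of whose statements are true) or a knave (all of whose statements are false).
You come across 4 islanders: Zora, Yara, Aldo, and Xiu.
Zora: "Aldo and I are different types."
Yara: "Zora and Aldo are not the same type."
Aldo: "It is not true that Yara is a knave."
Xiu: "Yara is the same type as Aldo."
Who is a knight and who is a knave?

Since Zora is a knave, "Aldo and I are different types" needs to be False, which holds.
As a knave, Yara's statement "Zora and Aldo are not the same type" should be False; it is.
Aldo (knave): "it is not true that Yara is a knave" — False. ✓
Xiu (knight): "Yara is the same type as Aldo" — True. ✓

Zora is a knave, Yara is a knave, Aldo is a knave, and Xiu is a knight.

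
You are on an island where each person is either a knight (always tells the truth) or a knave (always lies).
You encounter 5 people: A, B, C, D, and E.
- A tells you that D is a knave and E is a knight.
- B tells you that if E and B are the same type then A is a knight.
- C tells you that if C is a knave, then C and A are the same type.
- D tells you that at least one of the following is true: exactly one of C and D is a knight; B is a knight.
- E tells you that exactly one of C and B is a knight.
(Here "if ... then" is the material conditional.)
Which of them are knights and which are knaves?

A is a knave, B is a knight, C is a knight, D is a knight, and E is a knave.

A (knave): "D is a knave and E is a knight" — False. ✓
B is a knight; "if E and B are the same type then A is a knight" is true, as required.
C is a knight, so "if C is a knave, then C and A are the same type" must be true — and it is.
Since D is a knight, "at least one of the following is true: exactly one of C and D is a knight; B is a knight" needs to be true, which holds.
As a knave, E's statement "exactly one of C and B is a knight" should be False; it is.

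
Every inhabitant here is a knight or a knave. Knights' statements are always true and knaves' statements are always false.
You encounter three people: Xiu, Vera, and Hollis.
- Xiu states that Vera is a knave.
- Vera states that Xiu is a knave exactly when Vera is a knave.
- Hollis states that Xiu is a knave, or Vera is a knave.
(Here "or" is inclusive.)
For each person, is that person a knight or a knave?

Xiu is a knight, Vera is a knave, and Hollis is a knight.

Since Xiu is a knight, "Vera is a knave" needs to be True, which holds.
Since Vera is a knave, "Xiu is a knave exactly when Vera is a knave" needs to be false, which holds.
Hollis is a knight, and the claim "Xiu is a knave, or Vera is a knave" is indeed True.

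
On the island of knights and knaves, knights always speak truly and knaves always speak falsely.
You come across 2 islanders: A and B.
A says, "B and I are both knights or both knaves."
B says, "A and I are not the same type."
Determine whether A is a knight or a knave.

A is a knave.

Consistent assignments: {A=knave, B=knight}
In every consistent assignment, A is a knave.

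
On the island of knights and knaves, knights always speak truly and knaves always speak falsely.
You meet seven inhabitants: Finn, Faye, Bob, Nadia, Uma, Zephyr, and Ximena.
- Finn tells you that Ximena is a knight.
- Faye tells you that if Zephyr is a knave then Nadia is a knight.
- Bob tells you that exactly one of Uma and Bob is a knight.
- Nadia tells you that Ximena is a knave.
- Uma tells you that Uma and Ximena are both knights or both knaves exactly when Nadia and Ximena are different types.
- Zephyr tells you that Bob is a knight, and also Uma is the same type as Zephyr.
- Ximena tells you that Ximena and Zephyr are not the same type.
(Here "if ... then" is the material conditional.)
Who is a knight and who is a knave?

Finn is a knight, Faye is a knave, Bob is a knave, Nadia is a knave, Uma is a knave, Zephyr is a knave, and Ximena is a knight.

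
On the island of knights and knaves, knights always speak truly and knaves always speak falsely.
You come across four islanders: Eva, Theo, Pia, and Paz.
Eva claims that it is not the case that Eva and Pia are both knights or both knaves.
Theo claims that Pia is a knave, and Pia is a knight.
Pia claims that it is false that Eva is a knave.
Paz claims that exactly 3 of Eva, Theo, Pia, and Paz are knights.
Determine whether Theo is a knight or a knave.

Theo is a knave.

Consistent assignments: {Eva=knave, Theo=knave, Pia=knave, Paz=knave}
In every consistent assignment, Theo is a knave.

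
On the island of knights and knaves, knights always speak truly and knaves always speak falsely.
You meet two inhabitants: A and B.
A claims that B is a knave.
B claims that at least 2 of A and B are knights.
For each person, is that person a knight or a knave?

Suppose A is a knave. Then A's statement "B is a knave" would have to be false. Checking the 2 ways to assign the others, none is consistent with every speaker.
(For instance, with B=knave, A's claim "B is a knave" comes out true where it would need to be false.)
So A must be a knight, making "B is a knave" true. Taking A=knight, B=knave, each remaining statement checks out:
  B (knave): "at least 2 of A and B are knights" — false. ✓
This is the unique consistent assignment.

Knights: A. Knaves: B.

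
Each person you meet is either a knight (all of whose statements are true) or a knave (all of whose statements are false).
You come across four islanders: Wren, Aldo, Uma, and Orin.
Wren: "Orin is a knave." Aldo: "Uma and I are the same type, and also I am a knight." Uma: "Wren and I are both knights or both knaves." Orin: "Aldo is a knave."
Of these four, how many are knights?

3

The unique consistent assignment is Wren=knight, Aldo=knight, Uma=knight, Orin=knave.
That has 3 knights.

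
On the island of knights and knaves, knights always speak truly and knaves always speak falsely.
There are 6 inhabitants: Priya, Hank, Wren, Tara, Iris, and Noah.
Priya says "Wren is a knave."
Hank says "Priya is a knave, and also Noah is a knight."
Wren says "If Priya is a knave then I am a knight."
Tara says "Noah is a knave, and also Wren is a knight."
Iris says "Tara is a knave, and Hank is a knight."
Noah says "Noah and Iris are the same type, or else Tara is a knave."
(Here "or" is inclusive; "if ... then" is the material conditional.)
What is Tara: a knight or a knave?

Tara is a knave.

Consistent assignments: {Priya=knave, Hank=knight, Wren=knight, Tara=knave, Iris=knight, Noah=knight}
In every consistent assignment, Tara is a knave.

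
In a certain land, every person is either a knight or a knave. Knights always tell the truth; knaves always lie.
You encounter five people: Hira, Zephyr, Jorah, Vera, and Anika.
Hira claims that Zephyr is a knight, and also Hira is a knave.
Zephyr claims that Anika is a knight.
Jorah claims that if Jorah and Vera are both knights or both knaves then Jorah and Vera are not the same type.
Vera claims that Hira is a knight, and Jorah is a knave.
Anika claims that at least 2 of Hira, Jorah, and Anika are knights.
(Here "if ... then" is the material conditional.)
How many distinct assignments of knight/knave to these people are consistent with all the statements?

Consistent assignments:
  Hira=knave, Zephyr=knave, Jorah=knight, Vera=knave, Anika=knave
  Hira=knave, Zephyr=knave, Jorah=knave, Vera=knave, Anika=knave

2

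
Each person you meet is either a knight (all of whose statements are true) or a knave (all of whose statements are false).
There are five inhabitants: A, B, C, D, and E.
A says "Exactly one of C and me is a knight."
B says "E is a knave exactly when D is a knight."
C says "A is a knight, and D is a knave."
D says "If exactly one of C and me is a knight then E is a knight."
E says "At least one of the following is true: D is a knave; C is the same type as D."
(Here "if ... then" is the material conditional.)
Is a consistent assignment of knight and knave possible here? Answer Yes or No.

No

Checking all 32 assignments, each has at least one speaker whose statement's truth value contradicts their type.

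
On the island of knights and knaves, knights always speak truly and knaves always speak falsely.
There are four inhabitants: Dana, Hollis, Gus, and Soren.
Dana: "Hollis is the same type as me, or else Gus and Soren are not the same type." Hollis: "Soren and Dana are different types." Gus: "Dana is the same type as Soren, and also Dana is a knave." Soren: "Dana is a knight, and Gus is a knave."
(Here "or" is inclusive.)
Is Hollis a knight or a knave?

Hollis is a knave.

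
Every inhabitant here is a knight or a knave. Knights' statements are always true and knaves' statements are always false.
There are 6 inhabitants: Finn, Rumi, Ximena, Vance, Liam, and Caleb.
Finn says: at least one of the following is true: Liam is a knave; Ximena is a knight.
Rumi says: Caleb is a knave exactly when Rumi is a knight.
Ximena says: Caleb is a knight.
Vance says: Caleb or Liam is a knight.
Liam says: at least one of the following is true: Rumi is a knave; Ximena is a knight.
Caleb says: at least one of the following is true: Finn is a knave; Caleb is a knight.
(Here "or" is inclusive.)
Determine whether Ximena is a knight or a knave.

Ximena is a knave.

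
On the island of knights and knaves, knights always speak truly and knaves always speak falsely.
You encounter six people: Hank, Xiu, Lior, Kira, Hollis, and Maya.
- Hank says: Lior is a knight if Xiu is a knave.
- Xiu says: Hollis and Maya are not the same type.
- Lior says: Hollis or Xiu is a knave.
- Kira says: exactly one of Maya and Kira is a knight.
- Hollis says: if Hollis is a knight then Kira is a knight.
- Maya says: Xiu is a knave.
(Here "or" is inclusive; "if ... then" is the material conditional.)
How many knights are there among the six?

The unique consistent assignment is Hank=knight, Xiu=knight, Lior=knave, Kira=knight, Hollis=knight, Maya=knave.
That has 4 knights.

4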